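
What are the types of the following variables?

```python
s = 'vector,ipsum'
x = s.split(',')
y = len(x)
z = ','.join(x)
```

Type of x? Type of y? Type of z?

str.split() returns list; len() returns int; str.join() returns str

list, int, str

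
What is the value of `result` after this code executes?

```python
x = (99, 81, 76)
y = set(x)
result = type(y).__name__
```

x is tuple; y is set; result = 'set'

'set'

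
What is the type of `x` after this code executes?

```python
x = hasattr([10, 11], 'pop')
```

hasattr() returns bool

bool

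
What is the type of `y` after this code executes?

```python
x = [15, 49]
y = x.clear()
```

list.clear() returns None

NoneType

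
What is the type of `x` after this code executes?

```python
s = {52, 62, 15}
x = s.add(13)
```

set.add() returns None (mutates in place)

NoneType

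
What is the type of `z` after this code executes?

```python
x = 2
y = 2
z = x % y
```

int % int = int

int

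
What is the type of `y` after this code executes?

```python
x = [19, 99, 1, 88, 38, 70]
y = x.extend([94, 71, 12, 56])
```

list.extend() returns None

NoneType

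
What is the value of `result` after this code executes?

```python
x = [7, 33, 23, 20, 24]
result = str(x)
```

x = [7, 33, 23, 20, 24]; result = '[7, 33, 23, 20, 24]'

'[7, 33, 23, 20, 24]'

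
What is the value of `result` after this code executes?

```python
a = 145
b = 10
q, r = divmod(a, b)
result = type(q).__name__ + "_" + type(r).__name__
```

a is int; b is int; q is int; r is int; result = 'int_int'

'int_int'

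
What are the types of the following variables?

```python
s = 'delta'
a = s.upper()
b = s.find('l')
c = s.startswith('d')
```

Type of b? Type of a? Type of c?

find() returns int; upper() returns str; startswith() returns bool

int, str, bool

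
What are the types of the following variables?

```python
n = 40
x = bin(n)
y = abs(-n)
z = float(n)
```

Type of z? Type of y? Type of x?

float() returns float; abs() of int returns int; bin() returns str

float, int, str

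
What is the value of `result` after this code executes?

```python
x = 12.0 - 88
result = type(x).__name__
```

x is float; result = 'float'

'float'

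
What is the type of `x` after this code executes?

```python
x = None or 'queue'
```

'or' with None returns the other truthy value (str)

str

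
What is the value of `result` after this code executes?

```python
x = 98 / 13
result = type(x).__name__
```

x is float; result = 'float'

'float'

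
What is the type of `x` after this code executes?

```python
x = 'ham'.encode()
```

str.encode() returns bytes

bytes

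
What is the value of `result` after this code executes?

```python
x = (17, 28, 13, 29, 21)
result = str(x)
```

x = (17, 28, 13, 29, 21); result = '(17, 28, 13, 29, 21)'

'(17, 28, 13, 29, 21)'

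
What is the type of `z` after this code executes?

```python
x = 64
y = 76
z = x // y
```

int // int = int

int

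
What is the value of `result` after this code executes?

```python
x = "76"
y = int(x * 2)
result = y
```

x = '76'; y = 7676; result = 7676

7676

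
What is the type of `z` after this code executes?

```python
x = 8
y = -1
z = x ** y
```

int ** negative = float

float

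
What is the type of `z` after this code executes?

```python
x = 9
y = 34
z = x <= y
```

Comparison returns bool

bool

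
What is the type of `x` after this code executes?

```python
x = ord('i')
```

ord() returns int (code point)

int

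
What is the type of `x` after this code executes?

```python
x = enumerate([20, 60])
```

enumerate() returns an enumerate object

enumerate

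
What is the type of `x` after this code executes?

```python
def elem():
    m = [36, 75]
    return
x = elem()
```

Bare return returns None

NoneType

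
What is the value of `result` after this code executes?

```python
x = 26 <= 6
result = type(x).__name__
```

x is bool; result = 'bool'

'bool'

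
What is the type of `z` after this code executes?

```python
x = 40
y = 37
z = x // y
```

int // int = int

int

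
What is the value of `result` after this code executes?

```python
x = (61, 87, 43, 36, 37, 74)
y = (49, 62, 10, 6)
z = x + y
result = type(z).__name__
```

x is tuple; y is tuple; z is tuple; result = 'tuple'

'tuple'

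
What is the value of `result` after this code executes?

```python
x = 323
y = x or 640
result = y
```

x = 323; y = 323; result = 323

323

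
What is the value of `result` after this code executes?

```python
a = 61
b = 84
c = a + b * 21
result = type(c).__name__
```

a is int; b is int; c is int; result = 'int'

'int'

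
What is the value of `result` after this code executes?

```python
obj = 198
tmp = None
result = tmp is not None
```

obj = 198; tmp = None; result = False

False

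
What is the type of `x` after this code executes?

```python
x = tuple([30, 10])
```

tuple() constructor returns tuple

tuple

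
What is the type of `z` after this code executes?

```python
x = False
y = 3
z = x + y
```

bool + int = int (bool is subclass of int)

int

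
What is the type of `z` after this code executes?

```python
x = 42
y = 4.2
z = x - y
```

int - float = float

float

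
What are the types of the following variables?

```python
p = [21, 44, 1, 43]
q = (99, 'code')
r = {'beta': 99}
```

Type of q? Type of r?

q is assigned a tuple (parenthesized, comma-separated values); r is assigned a dict literal ({key: value})

tuple, dict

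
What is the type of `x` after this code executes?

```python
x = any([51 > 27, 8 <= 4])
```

any() returns bool

bool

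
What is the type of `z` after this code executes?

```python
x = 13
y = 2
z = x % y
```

int % int = int

int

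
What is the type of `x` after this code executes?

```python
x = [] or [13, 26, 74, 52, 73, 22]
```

'or' returns first truthy value (list)

list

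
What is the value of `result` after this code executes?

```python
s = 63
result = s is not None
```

s = 63; result = True

True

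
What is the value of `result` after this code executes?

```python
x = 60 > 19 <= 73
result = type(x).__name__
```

x is bool; result = 'bool'

'bool'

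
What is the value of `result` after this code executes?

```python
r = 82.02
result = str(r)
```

r = 82.02; result = '82.02'

'82.02'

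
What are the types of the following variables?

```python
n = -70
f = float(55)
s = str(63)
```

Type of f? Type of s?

f is assigned the result of calling float(), which returns a float; s is assigned the result of calling str(), which returns a str

float, str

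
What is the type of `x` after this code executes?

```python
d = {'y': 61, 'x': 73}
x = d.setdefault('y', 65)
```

dict.setdefault() returns the (existing or default) value

int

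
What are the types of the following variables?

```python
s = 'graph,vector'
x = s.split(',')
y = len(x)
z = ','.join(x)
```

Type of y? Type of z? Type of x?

len() returns int; str.join() returns str; str.split() returns list

int, str, list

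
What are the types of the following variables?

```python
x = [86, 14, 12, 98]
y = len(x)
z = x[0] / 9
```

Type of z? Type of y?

int / int = float; len() returns int

float, int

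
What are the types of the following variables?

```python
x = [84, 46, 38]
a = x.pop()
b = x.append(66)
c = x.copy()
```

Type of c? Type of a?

copy() returns list; pop() returns element

list, int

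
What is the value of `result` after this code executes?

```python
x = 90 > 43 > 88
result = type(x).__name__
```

x is bool; result = 'bool'

'bool'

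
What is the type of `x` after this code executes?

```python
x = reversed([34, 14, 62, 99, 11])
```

reversed() on a list returns list_reverseiterator

list_reverseiterator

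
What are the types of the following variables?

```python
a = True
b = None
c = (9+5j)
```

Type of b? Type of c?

b is assigned None, whose type is NoneType; c is assigned (9+5j), an int plus an imaginary literal (j suffix), which evaluates to complex

NoneType, complex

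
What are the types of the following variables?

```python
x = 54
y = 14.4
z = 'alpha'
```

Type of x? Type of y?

x is assigned a bare integer (no decimal point), so it is an int; y is assigned a number with a decimal point, so it is a float

int, float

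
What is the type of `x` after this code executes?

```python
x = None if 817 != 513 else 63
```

817 != 513 is True, so the if branch is taken

NoneType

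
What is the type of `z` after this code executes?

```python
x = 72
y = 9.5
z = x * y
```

int * float = float

float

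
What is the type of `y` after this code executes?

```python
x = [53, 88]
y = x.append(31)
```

list.append() returns None (mutates in place)

NoneType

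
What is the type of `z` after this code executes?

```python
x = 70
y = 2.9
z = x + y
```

int + float = float

float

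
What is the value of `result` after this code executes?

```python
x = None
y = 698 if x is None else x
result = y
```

x = None; y = 698; result = 698

698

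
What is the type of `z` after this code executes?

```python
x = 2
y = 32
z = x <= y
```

Comparison returns bool

bool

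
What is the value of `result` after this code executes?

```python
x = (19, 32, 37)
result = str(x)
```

x = (19, 32, 37); result = '(19, 32, 37)'

'(19, 32, 37)'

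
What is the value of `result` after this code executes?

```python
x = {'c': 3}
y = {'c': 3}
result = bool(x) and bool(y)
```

x = {'c': 3}; y = {'c': 3}; result = True

True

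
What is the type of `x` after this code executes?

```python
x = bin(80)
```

bin() returns str representation

str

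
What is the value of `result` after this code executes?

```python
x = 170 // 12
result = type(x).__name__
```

x is int; result = 'int'

'int'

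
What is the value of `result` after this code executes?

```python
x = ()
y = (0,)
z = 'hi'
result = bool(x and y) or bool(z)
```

x = (); y = (0,); z = 'hi'; result = True

True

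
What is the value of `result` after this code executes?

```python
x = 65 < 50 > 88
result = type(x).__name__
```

x is bool; result = 'bool'

'bool'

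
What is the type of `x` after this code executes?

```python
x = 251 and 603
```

'and' with truthy values returns last operand (int)

int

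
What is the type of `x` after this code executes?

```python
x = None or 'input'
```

'or' with None returns the other truthy value (str)

str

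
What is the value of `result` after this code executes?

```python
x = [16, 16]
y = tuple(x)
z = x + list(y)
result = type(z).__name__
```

x is list; y is tuple; z is list; result = 'list'

'list'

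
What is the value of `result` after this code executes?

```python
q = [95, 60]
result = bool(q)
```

q = [95, 60]; result = True

True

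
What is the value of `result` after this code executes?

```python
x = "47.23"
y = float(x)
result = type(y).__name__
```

x is str; y is float; result = 'float'

'float'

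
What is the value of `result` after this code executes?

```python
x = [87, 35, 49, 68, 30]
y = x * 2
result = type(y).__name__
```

x is list; y is list; result = 'list'

'list'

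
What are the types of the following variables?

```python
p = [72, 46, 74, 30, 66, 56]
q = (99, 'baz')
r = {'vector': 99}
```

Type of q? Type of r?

q is assigned a tuple (parenthesized, comma-separated values); r is assigned a dict literal ({key: value})

tuple, dict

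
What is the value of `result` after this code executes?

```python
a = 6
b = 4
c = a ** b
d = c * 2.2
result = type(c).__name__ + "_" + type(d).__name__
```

a is int; b is int; c is int; d is float; result = 'int_float'

'int_float'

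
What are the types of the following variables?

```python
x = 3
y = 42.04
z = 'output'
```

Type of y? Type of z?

y is assigned a number with a decimal point, so it is a float; z is assigned a quoted string literal, so it is a str

float, str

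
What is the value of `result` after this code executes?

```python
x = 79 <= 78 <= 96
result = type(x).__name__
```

x is bool; result = 'bool'

'bool'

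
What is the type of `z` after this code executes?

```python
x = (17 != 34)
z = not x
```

'not' returns bool

bool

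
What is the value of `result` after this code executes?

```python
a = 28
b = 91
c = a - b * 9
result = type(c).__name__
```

a is int; b is int; c is int; result = 'int'

'int'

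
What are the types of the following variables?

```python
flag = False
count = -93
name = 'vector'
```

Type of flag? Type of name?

flag is assigned the constant False, which has type bool; name is assigned a quoted string literal, so it is a str

bool, str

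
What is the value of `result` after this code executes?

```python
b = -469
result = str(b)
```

b = -469; result = '-469'

'-469'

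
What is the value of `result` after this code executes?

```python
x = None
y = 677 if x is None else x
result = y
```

x = None; y = 677; result = 677

677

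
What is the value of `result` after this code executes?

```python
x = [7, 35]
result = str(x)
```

x = [7, 35]; result = '[7, 35]'

'[7, 35]'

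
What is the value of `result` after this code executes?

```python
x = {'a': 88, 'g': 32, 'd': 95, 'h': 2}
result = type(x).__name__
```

x is dict; result = 'dict'

'dict'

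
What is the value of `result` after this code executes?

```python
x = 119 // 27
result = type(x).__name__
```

x is int; result = 'int'

'int'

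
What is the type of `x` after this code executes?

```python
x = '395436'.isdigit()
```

str.isdigit() returns bool

bool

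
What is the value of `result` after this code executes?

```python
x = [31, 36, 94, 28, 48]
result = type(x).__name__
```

x is list; result = 'list'

'list'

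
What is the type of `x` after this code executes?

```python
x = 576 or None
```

'or' returns first truthy value

int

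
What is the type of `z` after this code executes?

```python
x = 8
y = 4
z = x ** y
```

positive int ** positive int = int

int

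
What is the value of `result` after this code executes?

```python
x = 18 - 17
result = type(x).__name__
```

x is int; result = 'int'

'int'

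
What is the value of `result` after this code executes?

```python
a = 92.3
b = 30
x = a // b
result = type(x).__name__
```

a is float; b is int; x is float; result = 'float'

'float'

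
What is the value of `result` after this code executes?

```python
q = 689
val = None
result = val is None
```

q = 689; val = None; result = True

True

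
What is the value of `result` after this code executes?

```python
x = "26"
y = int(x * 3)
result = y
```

x = '26'; y = 262626; result = 262626

262626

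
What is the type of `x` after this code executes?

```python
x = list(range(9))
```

list(range()) returns list

list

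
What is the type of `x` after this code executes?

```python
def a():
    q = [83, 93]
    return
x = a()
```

Bare return returns None

NoneType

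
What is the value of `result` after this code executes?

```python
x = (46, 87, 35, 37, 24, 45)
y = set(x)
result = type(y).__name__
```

x is tuple; y is set; result = 'set'

'set'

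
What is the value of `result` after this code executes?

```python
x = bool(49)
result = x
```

x = True; result = True

True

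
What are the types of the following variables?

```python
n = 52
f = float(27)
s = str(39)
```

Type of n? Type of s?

n is assigned a bare integer (no decimal point), so it is an int; s is assigned the result of calling str(), which returns a str

int, str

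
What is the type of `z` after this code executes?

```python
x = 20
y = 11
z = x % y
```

int % int = int

int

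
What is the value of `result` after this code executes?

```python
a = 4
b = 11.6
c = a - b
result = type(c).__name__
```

a is int; b is float; c is float; result = 'float'

'float'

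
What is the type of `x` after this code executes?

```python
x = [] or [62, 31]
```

'or' returns first truthy value (list)

list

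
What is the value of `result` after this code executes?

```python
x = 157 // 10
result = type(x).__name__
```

x is int; result = 'int'

'int'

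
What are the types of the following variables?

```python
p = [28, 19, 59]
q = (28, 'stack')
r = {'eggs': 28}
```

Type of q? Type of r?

q is assigned a tuple (parenthesized, comma-separated values); r is assigned a dict literal ({key: value})

tuple, dict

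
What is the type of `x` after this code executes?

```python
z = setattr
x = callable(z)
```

callable() returns bool

bool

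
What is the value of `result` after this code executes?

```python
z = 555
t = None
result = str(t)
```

z = 555; t = None; result = 'None'

'None'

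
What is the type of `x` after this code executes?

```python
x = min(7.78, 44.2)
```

min() of floats returns float

float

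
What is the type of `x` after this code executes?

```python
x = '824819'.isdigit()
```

str.isdigit() returns bool

bool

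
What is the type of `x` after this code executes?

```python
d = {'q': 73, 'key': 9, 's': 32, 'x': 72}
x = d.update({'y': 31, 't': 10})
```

dict.update() returns None

NoneType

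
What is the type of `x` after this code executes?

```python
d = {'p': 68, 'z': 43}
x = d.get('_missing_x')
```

dict.get() returns None when key not found

NoneType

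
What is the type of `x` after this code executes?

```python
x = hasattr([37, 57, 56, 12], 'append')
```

hasattr() returns bool

bool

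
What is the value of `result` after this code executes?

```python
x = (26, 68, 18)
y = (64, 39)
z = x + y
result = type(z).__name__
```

x is tuple; y is tuple; z is tuple; result = 'tuple'

'tuple'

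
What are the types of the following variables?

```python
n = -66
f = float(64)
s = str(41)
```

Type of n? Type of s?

n is assigned a bare integer (no decimal point), so it is an int; s is assigned the result of calling str(), which returns a str

int, str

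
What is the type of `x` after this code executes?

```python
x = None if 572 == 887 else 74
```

572 == 887 is False, so the else branch is taken

int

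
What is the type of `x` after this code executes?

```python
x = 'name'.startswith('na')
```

str.startswith() returns bool

bool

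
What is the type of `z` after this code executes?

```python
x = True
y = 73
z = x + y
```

bool + int = int (bool is subclass of int)

int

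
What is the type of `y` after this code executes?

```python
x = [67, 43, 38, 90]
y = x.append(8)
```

list.append() returns None (mutates in place)

NoneType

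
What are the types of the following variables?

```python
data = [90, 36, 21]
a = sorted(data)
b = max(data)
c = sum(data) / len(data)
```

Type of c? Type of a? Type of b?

int / int = float; sorted() returns list; max of ints returns int

float, list, int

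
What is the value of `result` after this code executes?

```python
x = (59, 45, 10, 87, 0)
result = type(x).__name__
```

x is tuple; result = 'tuple'

'tuple'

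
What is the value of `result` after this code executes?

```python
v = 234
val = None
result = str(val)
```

v = 234; val = None; result = 'None'

'None'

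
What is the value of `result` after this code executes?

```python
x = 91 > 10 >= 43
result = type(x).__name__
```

x is bool; result = 'bool'

'bool'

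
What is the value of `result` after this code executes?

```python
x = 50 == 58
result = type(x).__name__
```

x is bool; result = 'bool'

'bool'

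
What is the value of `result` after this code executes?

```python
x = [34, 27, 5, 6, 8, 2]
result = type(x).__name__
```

x is list; result = 'list'

'list'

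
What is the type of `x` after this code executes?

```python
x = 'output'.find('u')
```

str.find() returns int index

int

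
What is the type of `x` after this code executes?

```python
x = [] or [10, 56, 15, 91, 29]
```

'or' returns first truthy value (list)

list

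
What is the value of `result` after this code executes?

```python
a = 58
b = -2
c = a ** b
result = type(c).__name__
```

a is int; b is int; c is float; result = 'float'

'float'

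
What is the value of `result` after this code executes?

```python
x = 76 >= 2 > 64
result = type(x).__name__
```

x is bool; result = 'bool'

'bool'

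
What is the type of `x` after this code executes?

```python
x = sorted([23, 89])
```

sorted() always returns list

list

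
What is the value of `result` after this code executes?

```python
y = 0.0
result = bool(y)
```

y = 0.0; result = False

False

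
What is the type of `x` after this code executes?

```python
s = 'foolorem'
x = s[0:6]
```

Slicing a str returns str

str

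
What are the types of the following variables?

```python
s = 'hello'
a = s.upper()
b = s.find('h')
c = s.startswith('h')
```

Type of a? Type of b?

upper() returns str; find() returns int

str, int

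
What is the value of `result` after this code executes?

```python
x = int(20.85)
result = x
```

x = 20; result = 20

20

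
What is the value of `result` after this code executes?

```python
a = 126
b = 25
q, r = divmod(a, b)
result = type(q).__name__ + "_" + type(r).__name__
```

a is int; b is int; q is int; r is int; result = 'int_int'

'int_int'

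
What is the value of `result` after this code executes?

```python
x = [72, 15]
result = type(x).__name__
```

x is list; result = 'list'

'list'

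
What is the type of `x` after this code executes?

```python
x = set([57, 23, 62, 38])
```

set() constructor returns set

set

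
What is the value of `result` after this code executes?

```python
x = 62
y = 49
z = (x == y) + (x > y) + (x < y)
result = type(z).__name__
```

x is int; y is int; z is int; result = 'int'

'int'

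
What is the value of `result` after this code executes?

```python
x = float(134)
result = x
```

x = 134.0; result = 134.0

134.0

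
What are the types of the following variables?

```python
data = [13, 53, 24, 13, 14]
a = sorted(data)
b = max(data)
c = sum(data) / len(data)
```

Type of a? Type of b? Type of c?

sorted() returns list; max of ints returns int; int / int = float

list, int, float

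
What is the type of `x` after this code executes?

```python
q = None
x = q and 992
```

'and' returns first falsy value (None)

NoneType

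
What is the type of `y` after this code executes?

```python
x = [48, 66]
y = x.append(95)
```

list.append() returns None (mutates in place)

NoneType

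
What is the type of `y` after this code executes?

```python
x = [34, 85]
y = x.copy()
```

list.copy() returns list

list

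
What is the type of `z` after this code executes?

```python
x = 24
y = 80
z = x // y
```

int // int = int

int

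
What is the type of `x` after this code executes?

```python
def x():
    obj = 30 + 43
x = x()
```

Function without return returns None

NoneType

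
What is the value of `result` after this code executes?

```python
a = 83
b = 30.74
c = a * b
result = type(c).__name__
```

a is int; b is float; c is float; result = 'float'

'float'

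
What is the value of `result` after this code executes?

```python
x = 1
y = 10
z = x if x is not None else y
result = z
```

x = 1; y = 10; z = 1; result = 1

1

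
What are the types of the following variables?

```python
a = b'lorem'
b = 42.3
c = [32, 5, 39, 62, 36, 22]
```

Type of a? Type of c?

a is assigned a bytes literal (b'...' prefix); c is assigned a list literal (square brackets)

bytes, list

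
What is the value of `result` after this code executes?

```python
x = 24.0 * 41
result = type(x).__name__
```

x is float; result = 'float'

'float'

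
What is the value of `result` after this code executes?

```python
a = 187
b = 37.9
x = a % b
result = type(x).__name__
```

a is int; b is float; x is float; result = 'float'

'float'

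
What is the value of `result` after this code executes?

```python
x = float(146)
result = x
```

x = 146.0; result = 146.0

146.0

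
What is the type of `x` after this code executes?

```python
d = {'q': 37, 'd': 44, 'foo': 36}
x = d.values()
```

.values() returns dict_values view

dict_values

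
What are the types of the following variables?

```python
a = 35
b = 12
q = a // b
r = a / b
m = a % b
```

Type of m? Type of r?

% of ints returns int; / returns float

int, float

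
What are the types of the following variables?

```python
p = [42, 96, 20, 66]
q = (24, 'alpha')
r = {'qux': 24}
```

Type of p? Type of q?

p is assigned a list literal (square brackets); q is assigned a tuple (parenthesized, comma-separated values)

list, tuple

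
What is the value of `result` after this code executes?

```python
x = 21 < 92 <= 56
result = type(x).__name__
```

x is bool; result = 'bool'

'bool'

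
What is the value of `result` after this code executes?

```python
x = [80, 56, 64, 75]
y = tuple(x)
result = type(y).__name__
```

x is list; y is tuple; result = 'tuple'

'tuple'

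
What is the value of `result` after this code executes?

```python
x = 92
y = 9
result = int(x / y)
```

x = 92; y = 9; result = 10

10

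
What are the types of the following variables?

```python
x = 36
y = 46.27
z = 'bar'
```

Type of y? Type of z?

y is assigned a number with a decimal point, so it is a float; z is assigned a quoted string literal, so it is a str

float, str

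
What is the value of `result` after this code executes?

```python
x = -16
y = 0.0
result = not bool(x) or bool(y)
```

x = -16; y = 0.0; result = False

False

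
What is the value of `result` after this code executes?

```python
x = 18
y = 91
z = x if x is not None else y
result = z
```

x = 18; y = 91; z = 18; result = 18

18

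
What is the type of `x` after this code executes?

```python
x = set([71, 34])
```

set() constructor returns set

set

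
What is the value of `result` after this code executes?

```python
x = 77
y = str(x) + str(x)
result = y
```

x = 77; y = '7777'; result = '7777'

'7777'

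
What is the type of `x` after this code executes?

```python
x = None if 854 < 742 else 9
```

854 < 742 is False, so the else branch is taken

int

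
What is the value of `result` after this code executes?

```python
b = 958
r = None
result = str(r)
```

b = 958; r = None; result = 'None'

'None'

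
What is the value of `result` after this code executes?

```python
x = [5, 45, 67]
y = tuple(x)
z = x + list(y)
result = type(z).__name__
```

x is list; y is tuple; z is list; result = 'list'

'list'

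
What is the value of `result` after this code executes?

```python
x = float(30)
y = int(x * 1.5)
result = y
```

x = 30.0; y = 45; result = 45

45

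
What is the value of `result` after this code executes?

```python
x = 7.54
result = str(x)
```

x = 7.54; result = '7.54'

'7.54'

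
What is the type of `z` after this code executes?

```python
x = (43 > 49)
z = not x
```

'not' returns bool

bool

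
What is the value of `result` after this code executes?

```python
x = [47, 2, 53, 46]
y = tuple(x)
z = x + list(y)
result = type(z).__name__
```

x is list; y is tuple; z is list; result = 'list'

'list'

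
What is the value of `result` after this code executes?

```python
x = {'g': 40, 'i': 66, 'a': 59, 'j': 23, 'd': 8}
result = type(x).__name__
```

x is dict; result = 'dict'

'dict'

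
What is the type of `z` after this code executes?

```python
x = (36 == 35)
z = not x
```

'not' returns bool

bool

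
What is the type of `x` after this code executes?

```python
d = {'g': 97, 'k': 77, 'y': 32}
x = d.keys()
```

.keys() returns dict_keys view

dict_keys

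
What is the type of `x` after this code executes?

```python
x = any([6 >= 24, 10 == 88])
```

any() returns bool

bool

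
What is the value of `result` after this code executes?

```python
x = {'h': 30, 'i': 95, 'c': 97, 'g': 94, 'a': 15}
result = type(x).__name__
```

x is dict; result = 'dict'

'dict'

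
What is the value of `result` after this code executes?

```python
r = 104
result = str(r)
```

r = 104; result = '104'

'104'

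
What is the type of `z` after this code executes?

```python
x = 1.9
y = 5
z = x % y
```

float % int = float

float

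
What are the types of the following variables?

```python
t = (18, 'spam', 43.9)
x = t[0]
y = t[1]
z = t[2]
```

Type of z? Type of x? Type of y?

tuple[2] is float; tuple[0] is int; tuple[1] is str

float, int, str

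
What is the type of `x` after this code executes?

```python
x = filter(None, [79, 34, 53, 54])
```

filter() returns a filter object

filter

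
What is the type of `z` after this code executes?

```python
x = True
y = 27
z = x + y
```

bool + int = int (bool is subclass of int)

int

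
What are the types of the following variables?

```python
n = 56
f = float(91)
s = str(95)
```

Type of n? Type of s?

n is assigned a bare integer (no decimal point), so it is an int; s is assigned the result of calling str(), which returns a str

int, str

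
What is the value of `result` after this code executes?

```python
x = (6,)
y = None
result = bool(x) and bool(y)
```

x = (6,); y = None; result = False

False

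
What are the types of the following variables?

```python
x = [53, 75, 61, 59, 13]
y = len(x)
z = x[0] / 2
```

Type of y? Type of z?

len() returns int; int / int = float

int, float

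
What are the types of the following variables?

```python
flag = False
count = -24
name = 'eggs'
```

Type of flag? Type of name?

flag is assigned the constant False, which has type bool; name is assigned a quoted string literal, so it is a str

bool, str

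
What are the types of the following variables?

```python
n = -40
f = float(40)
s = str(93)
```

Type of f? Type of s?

f is assigned the result of calling float(), which returns a float; s is assigned the result of calling str(), which returns a str

float, str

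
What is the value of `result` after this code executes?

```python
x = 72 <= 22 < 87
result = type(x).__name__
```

x is bool; result = 'bool'

'bool'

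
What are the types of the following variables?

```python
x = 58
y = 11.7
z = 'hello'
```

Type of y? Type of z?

y is assigned a number with a decimal point, so it is a float; z is assigned a quoted string literal, so it is a str

float, str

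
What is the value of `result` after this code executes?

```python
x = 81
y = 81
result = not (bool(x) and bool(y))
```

x = 81; y = 81; result = False

False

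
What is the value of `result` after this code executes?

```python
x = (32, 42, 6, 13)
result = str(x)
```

x = (32, 42, 6, 13); result = '(32, 42, 6, 13)'

'(32, 42, 6, 13)'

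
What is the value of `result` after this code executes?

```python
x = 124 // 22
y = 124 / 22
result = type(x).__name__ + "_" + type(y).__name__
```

x is int; y is float; result = 'int_float'

'int_float'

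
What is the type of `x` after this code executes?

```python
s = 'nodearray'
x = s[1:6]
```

Slicing a str returns str

str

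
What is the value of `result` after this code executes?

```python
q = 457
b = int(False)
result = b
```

q = 457; b = 0; result = 0

0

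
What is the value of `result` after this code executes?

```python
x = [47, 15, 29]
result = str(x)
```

x = [47, 15, 29]; result = '[47, 15, 29]'

'[47, 15, 29]'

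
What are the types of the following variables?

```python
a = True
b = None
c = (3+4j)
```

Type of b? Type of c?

b is assigned None, whose type is NoneType; c is assigned (3+4j), an int plus an imaginary literal (j suffix), which evaluates to complex

NoneType, complex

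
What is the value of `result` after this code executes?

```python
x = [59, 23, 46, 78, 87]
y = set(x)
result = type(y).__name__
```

x is list; y is set; result = 'set'

'set'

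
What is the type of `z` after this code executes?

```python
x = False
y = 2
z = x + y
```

bool + int = int (bool is subclass of int)

int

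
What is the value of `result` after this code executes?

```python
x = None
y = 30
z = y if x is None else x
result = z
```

x = None; y = 30; z = 30; result = 30

30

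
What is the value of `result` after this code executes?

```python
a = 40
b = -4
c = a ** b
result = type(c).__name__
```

a is int; b is int; c is float; result = 'float'

'float'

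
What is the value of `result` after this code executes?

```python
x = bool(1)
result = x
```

x = True; result = True

True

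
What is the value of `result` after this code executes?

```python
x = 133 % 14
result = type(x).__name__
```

x is int; result = 'int'

'int'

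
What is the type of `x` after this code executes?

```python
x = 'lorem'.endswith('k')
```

str.endswith() returns bool

bool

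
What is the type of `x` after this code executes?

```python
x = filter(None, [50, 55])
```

filter() returns a filter object

filter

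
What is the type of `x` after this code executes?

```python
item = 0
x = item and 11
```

'and' returns first falsy value (0 is int)

int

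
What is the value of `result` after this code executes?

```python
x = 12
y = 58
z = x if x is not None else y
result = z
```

x = 12; y = 58; z = 12; result = 12

12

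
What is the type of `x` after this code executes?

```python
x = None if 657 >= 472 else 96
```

657 >= 472 is True, so the if branch is taken

NoneType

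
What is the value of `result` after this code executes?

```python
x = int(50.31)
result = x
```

x = 50; result = 50

50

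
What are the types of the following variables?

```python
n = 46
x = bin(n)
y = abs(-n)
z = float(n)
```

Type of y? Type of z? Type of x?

abs() of int returns int; float() returns float; bin() returns str

int, float, str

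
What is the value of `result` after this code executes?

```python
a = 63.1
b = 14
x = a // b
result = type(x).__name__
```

a is float; b is int; x is float; result = 'float'

'float'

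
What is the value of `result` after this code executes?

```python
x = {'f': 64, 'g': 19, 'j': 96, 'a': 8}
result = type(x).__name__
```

x is dict; result = 'dict'

'dict'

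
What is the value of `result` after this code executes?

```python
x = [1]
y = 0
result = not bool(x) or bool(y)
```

x = [1]; y = 0; result = False

False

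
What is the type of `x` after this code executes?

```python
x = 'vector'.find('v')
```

str.find() returns int index

int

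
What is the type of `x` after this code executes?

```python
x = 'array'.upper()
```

str.upper() returns str

str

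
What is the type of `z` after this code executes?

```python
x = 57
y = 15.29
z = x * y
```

int * float = float

float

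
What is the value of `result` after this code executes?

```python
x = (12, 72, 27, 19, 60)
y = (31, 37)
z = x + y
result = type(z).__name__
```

x is tuple; y is tuple; z is tuple; result = 'tuple'

'tuple'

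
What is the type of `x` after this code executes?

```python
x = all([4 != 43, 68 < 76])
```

all() returns bool

bool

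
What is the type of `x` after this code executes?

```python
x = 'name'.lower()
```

str.lower() returns str

str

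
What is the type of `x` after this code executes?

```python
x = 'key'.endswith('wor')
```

str.endswith() returns bool

bool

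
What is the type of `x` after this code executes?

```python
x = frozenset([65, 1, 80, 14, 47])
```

frozenset() returns frozenset

frozenset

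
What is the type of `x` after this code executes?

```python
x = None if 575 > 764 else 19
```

575 > 764 is False, so the else branch is taken

int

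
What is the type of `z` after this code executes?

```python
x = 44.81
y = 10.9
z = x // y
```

float // float = float

float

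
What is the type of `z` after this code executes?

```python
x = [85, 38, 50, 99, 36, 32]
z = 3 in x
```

'in' operator returns bool

bool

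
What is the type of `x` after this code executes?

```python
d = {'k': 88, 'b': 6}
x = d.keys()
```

.keys() returns dict_keys view

dict_keys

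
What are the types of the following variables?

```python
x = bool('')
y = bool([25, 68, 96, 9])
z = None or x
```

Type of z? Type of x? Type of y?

None or bool returns the bool; bool() returns bool; bool() returns bool

bool, bool, bool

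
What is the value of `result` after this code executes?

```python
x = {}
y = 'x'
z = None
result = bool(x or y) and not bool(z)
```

x = {}; y = 'x'; z = None; result = True

True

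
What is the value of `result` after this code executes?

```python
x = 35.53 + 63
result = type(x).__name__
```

x is float; result = 'float'

'float'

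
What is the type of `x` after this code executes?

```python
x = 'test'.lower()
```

str.lower() returns str

str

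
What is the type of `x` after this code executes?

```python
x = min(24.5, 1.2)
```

min() of floats returns float

float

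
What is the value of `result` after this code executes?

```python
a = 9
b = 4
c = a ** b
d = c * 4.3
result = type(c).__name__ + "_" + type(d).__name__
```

a is int; b is int; c is int; d is float; result = 'int_float'

'int_float'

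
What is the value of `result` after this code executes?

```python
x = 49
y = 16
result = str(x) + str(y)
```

x = 49; y = 16; result = '4916'

'4916'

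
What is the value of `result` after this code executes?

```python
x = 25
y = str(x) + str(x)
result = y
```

x = 25; y = '2525'; result = '2525'

'2525'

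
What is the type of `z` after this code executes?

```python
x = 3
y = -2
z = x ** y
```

int ** negative = float

float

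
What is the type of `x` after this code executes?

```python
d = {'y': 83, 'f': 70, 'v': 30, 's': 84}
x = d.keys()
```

.keys() returns dict_keys view

dict_keys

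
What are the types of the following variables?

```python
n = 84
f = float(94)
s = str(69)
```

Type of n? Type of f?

n is assigned a bare integer (no decimal point), so it is an int; f is assigned the result of calling float(), which returns a float

int, float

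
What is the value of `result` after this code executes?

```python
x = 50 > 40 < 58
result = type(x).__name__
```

x is bool; result = 'bool'

'bool'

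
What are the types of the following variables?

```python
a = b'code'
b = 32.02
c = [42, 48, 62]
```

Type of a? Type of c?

a is assigned a bytes literal (b'...' prefix); c is assigned a list literal (square brackets)

bytes, list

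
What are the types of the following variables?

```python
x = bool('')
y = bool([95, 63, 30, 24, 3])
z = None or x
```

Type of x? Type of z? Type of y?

bool() returns bool; None or bool returns the bool; bool() returns bool

bool, bool, bool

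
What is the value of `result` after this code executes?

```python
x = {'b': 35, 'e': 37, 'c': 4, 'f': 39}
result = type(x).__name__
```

x is dict; result = 'dict'

'dict'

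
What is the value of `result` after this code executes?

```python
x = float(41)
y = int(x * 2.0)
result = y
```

x = 41.0; y = 82; result = 82

82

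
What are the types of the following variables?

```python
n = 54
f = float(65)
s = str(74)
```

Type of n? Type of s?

n is assigned a bare integer (no decimal point), so it is an int; s is assigned the result of calling str(), which returns a str

int, str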